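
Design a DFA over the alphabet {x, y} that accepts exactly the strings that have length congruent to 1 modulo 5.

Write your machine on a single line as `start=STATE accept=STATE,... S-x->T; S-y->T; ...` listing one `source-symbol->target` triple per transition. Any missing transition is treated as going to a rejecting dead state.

Only the length mod 5 matters, so use a 5-cycle: from any state, every input symbol moves to the next state, wrapping s4 back to s0. Mark s1 accepting.
A 5-state machine:
        x   y  
>  s0   s1  s1 
 * s1   s2  s2 
   s2   s3  s3 
   s3   s4  s4 
   s4   s0  s0 
(> = start, * = accepting)

start=s0; accept=s1; s0-x->s1; s0-y->s1; s1-x->s2; s1-y->s2; s2-x->s3; s2-y->s3; s3-x->s4; s3-y->s4; s4-x->s0; s4-y->s0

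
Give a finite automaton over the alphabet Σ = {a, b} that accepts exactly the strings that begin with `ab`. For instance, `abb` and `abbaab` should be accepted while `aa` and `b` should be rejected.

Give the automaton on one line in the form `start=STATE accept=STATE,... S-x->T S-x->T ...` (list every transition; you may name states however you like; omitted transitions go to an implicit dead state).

Check the first 2 symbols one by one: q0 through q1 record how many have matched `ab` so far; any wrong symbol goes to the dead state q3. After all 2 match we enter the accepting sink q2.
        a   b  
>  q0   q1  q3 
   q1   q3  q2 
 * q2   q2  q2 
   q3   q3  q3 
(> = start, * = accepting)

start=q0 accept=q2 q0-a->q1 q0-b->q3 q1-a->q3 q1-b->q2 q2-a->q2 q2-b->q2 q3-a->q3 q3-b->q3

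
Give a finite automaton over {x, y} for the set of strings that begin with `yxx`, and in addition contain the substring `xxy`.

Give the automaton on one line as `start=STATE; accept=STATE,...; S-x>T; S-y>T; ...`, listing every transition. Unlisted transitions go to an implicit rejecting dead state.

start=s0; accept=s8; s0-x>s1; s0-y>s2; s1-x>s3; s1-y>s4; s2-x>s5; s2-y>s4; s3-x>s3; s3-y>s6; s4-x>s1; s4-y>s4; s5-x>s7; s5-y>s4; s6-x>s6; s6-y>s6; s7-x>s7; s7-y>s8; s8-x>s8; s8-y>s8

Handle the two conditions separately and then intersect. The first has 5 states tracking whether the input so far still matches the prefix `yxx`; the second has 4 states tracking whether and how much of `xxy` has been seen. A product state is a pair (one from each), accepting exactly when both do.
9 states suffice.
        x   y  
>  s0   s1  s2 
   s1   s3  s4 
   s2   s5  s4 
   s3   s3  s6 
   s4   s1  s4 
   s5   s7  s4 
   s6   s6  s6 
   s7   s7  s8 
 * s8   s8  s8 
(> = start, * = accepting)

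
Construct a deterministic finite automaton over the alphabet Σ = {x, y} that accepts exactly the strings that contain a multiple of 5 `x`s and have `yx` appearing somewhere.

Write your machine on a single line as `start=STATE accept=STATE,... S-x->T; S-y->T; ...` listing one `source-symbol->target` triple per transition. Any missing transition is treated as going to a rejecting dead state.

start=A; accept=K; A-x->B; A-y->C; B-x->D; B-y->E; C-x->E; C-y->C; D-x->F; D-y->G; E-x->G; E-y->E; F-x->H; F-y->I; G-x->I; G-y->G; H-x->A; H-y->J; I-x->J; I-y->I; J-x->K; J-y->J; K-x->E; K-y->K

Run two small machines in parallel and take their product. The first has 5 states tracking the count of `x`s modulo 5; the second has 3 states tracking whether and how much of `yx` has been seen. A product state is a pair (one from each), accepting exactly when both do. Minimizing collapses redundant product states.
With 11 states:
       x  y 
>  A   B  C 
   B   D  E 
   C   E  C 
   D   F  G 
   E   G  E 
   F   H  I 
   G   I  G 
   H   A  J 
   I   J  I 
   J   K  J 
 * K   E  K 
(> = start, * = accepting)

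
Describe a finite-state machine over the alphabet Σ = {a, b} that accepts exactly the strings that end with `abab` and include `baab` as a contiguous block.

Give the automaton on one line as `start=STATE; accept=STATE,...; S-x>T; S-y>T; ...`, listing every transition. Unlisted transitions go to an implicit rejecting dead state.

start=s0; accept=s12; s0-a>s1; s0-b>s2; s1-a>s1; s1-b>s3; s2-a>s4; s2-b>s2; s3-a>s5; s3-b>s2; s4-a>s6; s4-b>s3; s5-a>s6; s5-b>s7; s6-a>s1; s6-b>s8; s7-a>s5; s7-b>s2; s8-a>s9; s8-b>s10; s9-a>s11; s9-b>s12; s10-a>s11; s10-b>s10; s11-a>s11; s11-b>s8; s12-a>s9; s12-b>s10

Handle the two conditions separately and then intersect. One (5 states) tracks how much of the suffix `abab` has currently been matched; the other (5 states) tracks whether and how much of `baab` has been seen. Each combined state is a pair, one component from each; accept when both components accept.
          a    b  
>  s0     s1   s2 
   s1     s1   s3 
   s2     s4   s2 
   s3     s5   s2 
   s4     s6   s3 
   s5     s6   s7 
   s6     s1   s8 
   s7     s5   s2 
   s8     s9  s10 
   s9    s11  s12 
   s10   s11  s10 
   s11   s11   s8 
 * s12    s9  s10 
(> = start, * = accepting)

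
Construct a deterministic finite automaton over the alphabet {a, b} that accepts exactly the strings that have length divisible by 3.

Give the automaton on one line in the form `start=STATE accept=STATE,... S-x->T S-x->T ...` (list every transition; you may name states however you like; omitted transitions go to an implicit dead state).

start=q0 accept=q0 q0-a->q1 q0-b->q1 q1-a->q2 q1-b->q2 q2-a->q0 q2-b->q0

Only the length mod 3 matters, so use a 3-cycle: from any state, every input symbol moves to the next state, wrapping q2 back to q0. Mark q0 accepting.
        a   b  
>* q0   q1  q1 
   q1   q2  q2 
   q2   q0  q0 
(> = start, * = accepting)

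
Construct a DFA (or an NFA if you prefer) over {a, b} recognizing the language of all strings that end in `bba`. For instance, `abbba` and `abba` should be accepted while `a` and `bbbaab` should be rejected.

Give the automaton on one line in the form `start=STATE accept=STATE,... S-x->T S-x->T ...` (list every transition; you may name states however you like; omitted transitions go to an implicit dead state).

Let each state record the length of the longest suffix of the input read so far that is also a prefix of `bba`. s1 means the last symbol is `b`; s2 means the last 2 symbols are `bb`; s3 means the last 3 symbols are `bba`. Accept only at s3, where the string currently ends in `bba`.
With 4 states:
        a   b  
>  s0   s0  s1 
   s1   s0  s2 
   s2   s3  s2 
 * s3   s0  s1 
(> = start, * = accepting)

start=s0 accept=s3 s0-a->s0 s0-b->s1 s1-a->s0 s1-b->s2 s2-a->s3 s2-b->s2 s3-a->s0 s3-b->s1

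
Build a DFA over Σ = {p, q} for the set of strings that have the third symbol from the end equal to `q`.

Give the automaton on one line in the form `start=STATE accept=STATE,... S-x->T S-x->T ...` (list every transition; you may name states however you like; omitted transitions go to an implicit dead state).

start=A accept=L,M,N,O A-p->B A-q->C B-p->D B-q->E C-p->F C-q->G D-p->H D-q->I E-p->J E-q->K F-p->L F-q->M G-p->N G-q->O H-p->H H-q->I I-p->J I-q->K J-p->L J-q->M K-p->N K-q->O L-p->H L-q->I M-p->J M-q->K N-p->L N-q->M O-p->N O-q->O

Because acceptance depends on a position counted from the end, the machine has to buffer the most recent 3 symbols. Make each state the string of the last up-to-3 symbols read; on input `x` shift the window left and append `x`. Accept when the buffered window has length 3 and begins with `q`.
       p  q 
>  A   B  C 
   B   D  E 
   C   F  G 
   D   H  I 
   E   J  K 
   F   L  M 
   G   N  O 
   H   H  I 
   I   J  K 
   J   L  M 
   K   N  O 
 * L   H  I 
 * M   J  K 
 * N   L  M 
 * O   N  O 
(> = start, * = accepting)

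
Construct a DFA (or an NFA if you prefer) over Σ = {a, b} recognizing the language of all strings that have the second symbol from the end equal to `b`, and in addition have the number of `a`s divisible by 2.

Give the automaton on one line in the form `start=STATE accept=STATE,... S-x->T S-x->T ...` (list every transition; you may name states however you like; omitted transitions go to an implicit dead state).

start=s0 accept=s4,s5 s0-a->s1 s0-b->s2 s1-a->s0 s1-b->s3 s2-a->s1 s2-b->s4 s3-a->s5 s3-b->s3 s4-a->s1 s4-b->s4 s5-a->s1 s5-b->s2

Build one automaton per condition and run them in lockstep. One (7 states) tracks the last 2 symbols read; the other (2 states) tracks the count of `a`s modulo 2. Each combined state is a pair, one component from each; accept when both components accept. Equivalent product states are then merged.
        a   b  
>  s0   s1  s2 
   s1   s0  s3 
   s2   s1  s4 
   s3   s5  s3 
 * s4   s1  s4 
 * s5   s1  s2 
(> = start, * = accepting)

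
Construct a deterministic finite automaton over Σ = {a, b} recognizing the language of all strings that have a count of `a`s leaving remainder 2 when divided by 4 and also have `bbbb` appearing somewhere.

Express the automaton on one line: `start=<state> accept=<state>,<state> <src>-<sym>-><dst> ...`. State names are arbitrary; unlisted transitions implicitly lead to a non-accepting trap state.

Build one automaton per condition and run them in lockstep. The first has 4 states tracking the count of `a`s modulo 4; the second has 5 states tracking whether and how much of `bbbb` has been seen. A product state is a pair (one from each), accepting exactly when both do.
A 20-state machine:
          a    b  
>  s0     s1   s2 
   s1     s3   s4 
   s2     s1   s5 
   s3     s6   s7 
   s4     s3   s8 
   s5     s1   s9 
   s6     s0  s10 
   s7     s6  s11 
   s8     s3  s12 
   s9     s1  s13 
   s10    s0  s14 
   s11    s6  s15 
   s12    s3  s16 
   s13   s16  s13 
   s14    s0  s17 
   s15    s6  s18 
   s16   s18  s16 
   s17    s0  s19 
 * s18   s19  s18 
   s19   s13  s19 
(> = start, * = accepting)

start=s0 accept=s18 s0-a->s1 s0-b->s2 s1-a->s3 s1-b->s4 s2-a->s1 s2-b->s5 s3-a->s6 s3-b->s7 s4-a->s3 s4-b->s8 s5-a->s1 s5-b->s9 s6-a->s0 s6-b->s10 s7-a->s6 s7-b->s11 s8-a->s3 s8-b->s12 s9-a->s1 s9-b->s13 s10-a->s0 s10-b->s14 s11-a->s6 s11-b->s15 s12-a->s3 s12-b->s16 s13-a->s16 s13-b->s13 s14-a->s0 s14-b->s17 s15-a->s6 s15-b->s18 s16-a->s18 s16-b->s16 s17-a->s0 s17-b->s19 s18-a->s19 s18-b->s18 s19-a->s13 s19-b->s19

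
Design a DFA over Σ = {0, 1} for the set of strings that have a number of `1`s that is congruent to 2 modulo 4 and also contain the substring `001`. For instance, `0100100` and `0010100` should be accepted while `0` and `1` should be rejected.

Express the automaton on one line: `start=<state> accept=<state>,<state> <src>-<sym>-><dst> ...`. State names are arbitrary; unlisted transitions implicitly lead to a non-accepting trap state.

Run two small machines in parallel and take their product. One (4 states) tracks the count of `1`s modulo 4; the other (4 states) tracks whether and how much of `001` has been seen. Each combined state is a pair, one component from each; accept when both components accept.
          0    1  
>  s0     s1   s2 
   s1     s3   s2 
   s2     s4   s5 
   s3     s3   s6 
   s4     s7   s5 
   s5     s8   s9 
   s6     s6  s10 
   s7     s7  s10 
   s8    s11   s9 
   s9    s12   s0 
 * s10   s10  s13 
   s11   s11  s13 
   s12   s14   s0 
   s13   s13  s15 
   s14   s14  s15 
   s15   s15   s6 
(> = start, * = accepting)

start=s0 accept=s10 s0-0->s1 s0-1->s2 s1-0->s3 s1-1->s2 s2-0->s4 s2-1->s5 s3-0->s3 s3-1->s6 s4-0->s7 s4-1->s5 s5-0->s8 s5-1->s9 s6-0->s6 s6-1->s10 s7-0->s7 s7-1->s10 s8-0->s11 s8-1->s9 s9-0->s12 s9-1->s0 s10-0->s10 s10-1->s13 s11-0->s11 s11-1->s13 s12-0->s14 s12-1->s0 s13-0->s13 s13-1->s15 s14-0->s14 s14-1->s15 s15-0->s15 s15-1->s6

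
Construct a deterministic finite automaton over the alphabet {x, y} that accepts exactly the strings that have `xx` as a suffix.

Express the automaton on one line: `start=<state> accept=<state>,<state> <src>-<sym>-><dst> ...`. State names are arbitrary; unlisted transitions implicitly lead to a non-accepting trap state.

start=A accept=C A-x->B A-y->A B-x->C B-y->A C-x->C C-y->A

Remember how much of `xx` the current input suffix matches. State A means no match yet; B means the last symbol is `x`; C means the last 2 symbols are `xx`. Only C accepts. On a mismatch, fall back to the longest proper suffix that is still a prefix of `xx`.
A 3-state machine:
       x  y 
>  A   B  A 
   B   C  A 
 * C   C  A 
(> = start, * = accepting)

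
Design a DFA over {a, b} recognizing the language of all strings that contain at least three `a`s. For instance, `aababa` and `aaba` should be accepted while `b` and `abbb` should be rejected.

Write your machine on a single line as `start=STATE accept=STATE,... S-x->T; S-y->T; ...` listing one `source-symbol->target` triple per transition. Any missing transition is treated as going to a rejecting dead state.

start=q0; accept=q3,q4; q0-a->q1; q0-b->q0; q1-a->q2; q1-b->q1; q2-a->q3; q2-b->q2; q3-a->q4; q3-b->q3; q4-a->q4; q4-b->q4

Count `a`s, saturating at 4: states q0 through q3 mean 0 through 3 `a`s seen; q4 means more than 3. Each `a` increments (capped at q4); other symbols loop. Accept from {q3, q4}.
With 5 states:
        a   b  
>  q0   q1  q0 
   q1   q2  q1 
   q2   q3  q2 
 * q3   q4  q3 
 * q4   q4  q4 
(> = start, * = accepting)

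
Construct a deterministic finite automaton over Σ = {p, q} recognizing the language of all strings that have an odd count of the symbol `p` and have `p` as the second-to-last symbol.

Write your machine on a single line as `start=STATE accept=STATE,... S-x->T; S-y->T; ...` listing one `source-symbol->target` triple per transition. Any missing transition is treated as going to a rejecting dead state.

Run two small machines in parallel and take their product. The first has 2 states tracking the count of `p`s modulo 2; the second has 7 states tracking the last 2 symbols read. A product state is a pair (one from each), accepting exactly when both do. After merging equivalent states the machine shrinks.
6 states suffice.
       p  q 
>  A   B  A 
   B   C  D 
   C   E  A 
 * D   C  F 
 * E   C  D 
   F   C  F 
(> = start, * = accepting)

start=A; accept=D,E; A-p->B; A-q->A; B-p->C; B-q->D; C-p->E; C-q->A; D-p->C; D-q->F; E-p->C; E-q->D; F-p->C; F-q->F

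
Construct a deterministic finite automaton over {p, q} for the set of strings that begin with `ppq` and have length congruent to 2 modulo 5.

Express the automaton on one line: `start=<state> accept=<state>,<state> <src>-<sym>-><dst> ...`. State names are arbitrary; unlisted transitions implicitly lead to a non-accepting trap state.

start=S0 accept=S12 S0-p->S1 S0-q->S2 S1-p->S3 S1-q->S4 S2-p->S4 S2-q->S4 S3-p->S5 S3-q->S6 S4-p->S5 S4-q->S5 S5-p->S7 S5-q->S7 S6-p->S8 S6-q->S8 S7-p->S9 S7-q->S9 S8-p->S10 S8-q->S10 S9-p->S2 S9-q->S2 S10-p->S11 S10-q->S11 S11-p->S12 S11-q->S12 S12-p->S6 S12-q->S6

Build one automaton per condition and run them in lockstep. One (5 states) tracks whether the input so far still matches the prefix `ppq`; the other (5 states) tracks the input length modulo 5. Each combined state is a pair, one component from each; accept when both components accept.
          p    q  
>  S0     S1   S2 
   S1     S3   S4 
   S2     S4   S4 
   S3     S5   S6 
   S4     S5   S5 
   S5     S7   S7 
   S6     S8   S8 
   S7     S9   S9 
   S8    S10  S10 
   S9     S2   S2 
   S10   S11  S11 
   S11   S12  S12 
 * S12    S6   S6 
(> = start, * = accepting)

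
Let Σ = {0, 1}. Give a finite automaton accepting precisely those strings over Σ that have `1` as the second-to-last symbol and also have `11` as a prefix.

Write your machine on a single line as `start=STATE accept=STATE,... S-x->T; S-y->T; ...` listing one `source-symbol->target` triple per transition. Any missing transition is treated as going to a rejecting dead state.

start=q0; accept=q6,q8; q0-0->q1; q0-1->q2; q1-0->q3; q1-1->q4; q2-0->q5; q2-1->q6; q3-0->q3; q3-1->q4; q4-0->q5; q4-1->q7; q5-0->q3; q5-1->q4; q6-0->q8; q6-1->q6; q7-0->q5; q7-1->q7; q8-0->q9; q8-1->q10; q9-0->q9; q9-1->q10; q10-0->q8; q10-1->q6

Handle the two conditions separately and then intersect. The first has 7 states tracking the last 2 symbols read; the second has 4 states tracking whether the input so far still matches the prefix `11`. A product state is a pair (one from each), accepting exactly when both do.
          0    1  
>  q0     q1   q2 
   q1     q3   q4 
   q2     q5   q6 
   q3     q3   q4 
   q4     q5   q7 
   q5     q3   q4 
 * q6     q8   q6 
   q7     q5   q7 
 * q8     q9  q10 
   q9     q9  q10 
   q10    q8   q6 
(> = start, * = accepting)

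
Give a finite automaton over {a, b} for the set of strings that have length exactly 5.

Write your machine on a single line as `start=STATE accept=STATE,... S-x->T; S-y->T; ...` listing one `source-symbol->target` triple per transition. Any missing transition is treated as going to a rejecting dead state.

start=S0; accept=S5; S0-a->S1; S0-b->S1; S1-a->S2; S1-b->S2; S2-a->S3; S2-b->S3; S3-a->S4; S3-b->S4; S4-a->S5; S4-b->S5; S5-a->S6; S5-b->S6; S6-a->S6; S6-b->S6

Count input length up to 6: every symbol moves from S0 toward S6, which means 'more than 5' and absorbs. Accept from {S5}.
With 7 states:
        a   b  
>  S0   S1  S1 
   S1   S2  S2 
   S2   S3  S3 
   S3   S4  S4 
   S4   S5  S5 
 * S5   S6  S6 
   S6   S6  S6 
(> = start, * = accepting)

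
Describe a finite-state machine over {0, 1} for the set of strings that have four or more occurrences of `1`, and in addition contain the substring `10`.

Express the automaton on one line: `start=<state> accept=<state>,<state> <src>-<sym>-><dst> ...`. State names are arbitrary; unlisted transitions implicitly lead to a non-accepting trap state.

Handle the two conditions separately and then intersect. The first has 6 states tracking the count of `1`s, saturating at 5; the second has 3 states tracking whether and how much of `10` has been seen. A product state is a pair (one from each), accepting exactly when both do.
11 states suffice.
          0    1  
>  q0     q0   q1 
   q1     q2   q3 
   q2     q2   q4 
   q3     q4   q5 
   q4     q4   q6 
   q5     q6   q7 
   q6     q6   q8 
   q7     q8   q9 
 * q8     q8  q10 
   q9    q10   q9 
 * q10   q10  q10 
(> = start, * = accepting)

start=q0 accept=q8,q10 q0-0->q0 q0-1->q1 q1-0->q2 q1-1->q3 q2-0->q2 q2-1->q4 q3-0->q4 q3-1->q5 q4-0->q4 q4-1->q6 q5-0->q6 q5-1->q7 q6-0->q6 q6-1->q8 q7-0->q8 q7-1->q9 q8-0->q8 q8-1->q10 q9-0->q10 q9-1->q9 q10-0->q10 q10-1->q10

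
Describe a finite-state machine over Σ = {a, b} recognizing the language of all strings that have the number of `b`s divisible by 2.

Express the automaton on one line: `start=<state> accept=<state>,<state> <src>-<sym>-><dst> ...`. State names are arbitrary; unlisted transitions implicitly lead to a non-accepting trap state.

start=q0 accept=q0 q0-a->q0 q0-b->q1 q1-a->q1 q1-b->q0

The only thing that matters is how many `b`s have appeared, reduced mod 2. Use one state per residue: q0 for 0, …, q1 for 1. Reading `b` moves to the next residue; anything else stays put. q0 is accepting.
        a   b  
>* q0   q0  q1 
   q1   q1  q0 
(> = start, * = accepting)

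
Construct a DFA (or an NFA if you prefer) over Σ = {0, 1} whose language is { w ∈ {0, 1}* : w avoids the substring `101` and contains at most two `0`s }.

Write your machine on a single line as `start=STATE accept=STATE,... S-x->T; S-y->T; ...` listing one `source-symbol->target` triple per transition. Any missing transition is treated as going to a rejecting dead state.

start=q0; accept=q0,q1,q2,q3,q4,q5,q7,q8; q0-0->q1; q0-1->q2; q1-0->q3; q1-1->q4; q2-0->q5; q2-1->q2; q3-0->q6; q3-1->q7; q4-0->q8; q4-1->q4; q5-0->q3; q5-1->q9; q6-0->q6; q6-1->q10; q7-0->q11; q7-1->q7; q8-0->q6; q8-1->q12; q9-0->q12; q9-1->q9; q10-0->q11; q10-1->q10; q11-0->q6; q11-1->q13; q12-0->q13; q12-1->q12; q13-0->q13; q13-1->q13

Build one automaton per condition and run them in lockstep. The first has 4 states tracking partial matches of the forbidden pattern `101`; the second has 4 states tracking the count of `0`s, saturating at 3. A product state is a pair (one from each), accepting exactly when both do.
With 14 states:
          0    1  
>* q0     q1   q2 
 * q1     q3   q4 
 * q2     q5   q2 
 * q3     q6   q7 
 * q4     q8   q4 
 * q5     q3   q9 
   q6     q6  q10 
 * q7    q11   q7 
 * q8     q6  q12 
   q9    q12   q9 
   q10   q11  q10 
   q11    q6  q13 
   q12   q13  q12 
   q13   q13  q13 
(> = start, * = accepting)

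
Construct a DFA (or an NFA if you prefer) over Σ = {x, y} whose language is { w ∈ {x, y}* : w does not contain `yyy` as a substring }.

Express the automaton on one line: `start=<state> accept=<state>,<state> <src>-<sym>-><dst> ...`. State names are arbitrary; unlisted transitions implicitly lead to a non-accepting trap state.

start=q0 accept=q0,q1,q2 q0-x->q0 q0-y->q1 q1-x->q0 q1-y->q2 q2-x->q0 q2-y->q3 q3-x->q3 q3-y->q3

Track partial matches of the forbidden pattern `yyy`. State q3 is a dead state reached once `yyy` has occurred; every other state accepts. q0 means no part of `yyy` is currently matched.
4 states suffice.
        x   y  
>* q0   q0  q1 
 * q1   q0  q2 
 * q2   q0  q3 
   q3   q3  q3 
(> = start, * = accepting)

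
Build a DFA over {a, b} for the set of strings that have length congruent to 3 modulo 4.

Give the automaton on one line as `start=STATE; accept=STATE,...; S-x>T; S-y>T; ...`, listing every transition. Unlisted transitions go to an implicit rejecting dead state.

start=q0; accept=q3; q0-a>q1; q0-b>q1; q1-a>q2; q1-b>q2; q2-a>q3; q2-b>q3; q3-a>q0; q3-b>q0

Count input length modulo 4: every symbol advances one step around the cycle q0 → q1 → q2 → q3 → q0. Accept at q3.
        a   b  
>  q0   q1  q1 
   q1   q2  q2 
   q2   q3  q3 
 * q3   q0  q0 
(> = start, * = accepting)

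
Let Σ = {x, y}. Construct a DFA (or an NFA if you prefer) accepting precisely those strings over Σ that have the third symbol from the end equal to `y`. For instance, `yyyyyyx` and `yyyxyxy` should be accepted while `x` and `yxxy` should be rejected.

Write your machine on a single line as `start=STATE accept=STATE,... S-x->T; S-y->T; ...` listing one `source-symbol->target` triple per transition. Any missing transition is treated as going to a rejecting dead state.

start=q0; accept=q11,q12,q13,q14; q0-x->q1; q0-y->q2; q1-x->q3; q1-y->q4; q2-x->q5; q2-y->q6; q3-x->q7; q3-y->q8; q4-x->q9; q4-y->q10; q5-x->q11; q5-y->q12; q6-x->q13; q6-y->q14; q7-x->q7; q7-y->q8; q8-x->q9; q8-y->q10; q9-x->q11; q9-y->q12; q10-x->q13; q10-y->q14; q11-x->q7; q11-y->q8; q12-x->q9; q12-y->q10; q13-x->q11; q13-y->q12; q14-x->q13; q14-y->q14

Because acceptance depends on a position counted from the end, the machine has to buffer the most recent 3 symbols. Make each state the string of the last up-to-3 symbols read; on input `x` shift the window left and append `x`. Accept when the buffered window has length 3 and begins with `y`.
A 15-state machine:
          x    y  
>  q0     q1   q2 
   q1     q3   q4 
   q2     q5   q6 
   q3     q7   q8 
   q4     q9  q10 
   q5    q11  q12 
   q6    q13  q14 
   q7     q7   q8 
   q8     q9  q10 
   q9    q11  q12 
   q10   q13  q14 
 * q11    q7   q8 
 * q12    q9  q10 
 * q13   q11  q12 
 * q14   q13  q14 
(> = start, * = accepting)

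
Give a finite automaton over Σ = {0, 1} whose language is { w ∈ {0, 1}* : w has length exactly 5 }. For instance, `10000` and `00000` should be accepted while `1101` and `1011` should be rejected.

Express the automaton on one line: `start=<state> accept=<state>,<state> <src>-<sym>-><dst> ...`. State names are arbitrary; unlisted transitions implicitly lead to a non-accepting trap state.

start=s0 accept=s5 s0-0->s1 s0-1->s1 s1-0->s2 s1-1->s2 s2-0->s3 s2-1->s3 s3-0->s4 s3-1->s4 s4-0->s5 s4-1->s5 s5-0->s6 s5-1->s6 s6-0->s6 s6-1->s6

Count input length up to 6: every symbol moves from s0 toward s6, which means 'more than 5' and absorbs. Accept from {s5}.
        0   1  
>  s0   s1  s1 
   s1   s2  s2 
   s2   s3  s3 
   s3   s4  s4 
   s4   s5  s5 
 * s5   s6  s6 
   s6   s6  s6 
(> = start, * = accepting)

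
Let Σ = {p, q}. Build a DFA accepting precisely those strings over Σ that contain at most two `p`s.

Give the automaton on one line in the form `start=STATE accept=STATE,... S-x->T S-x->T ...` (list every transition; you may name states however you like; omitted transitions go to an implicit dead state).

Only the number of `p`s matters, and only up to 3. Make a chain S0 → S1 → S2 → S3 advanced by each `p` (with S3 absorbing); every other symbol self-loops. The accepting set is {S0, S1, S2}.
With 4 states:
        p   q  
>* S0   S1  S0 
 * S1   S2  S1 
 * S2   S3  S2 
   S3   S3  S3 
(> = start, * = accepting)

start=S0 accept=S0,S1,S2 S0-p->S1 S0-q->S0 S1-p->S2 S1-q->S1 S2-p->S3 S2-q->S2 S3-p->S3 S3-q->S3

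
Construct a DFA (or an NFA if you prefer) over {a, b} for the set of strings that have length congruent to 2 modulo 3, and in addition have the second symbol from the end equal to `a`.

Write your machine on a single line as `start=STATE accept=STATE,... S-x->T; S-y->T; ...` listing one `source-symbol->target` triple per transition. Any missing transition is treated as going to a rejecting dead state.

Handle the two conditions separately and then intersect. The first has 3 states tracking the input length modulo 3; the second has 7 states tracking the last 2 symbols read. A product state is a pair (one from each), accepting exactly when both do. Minimizing collapses redundant product states.
        a   b  
>  S0   S1  S2 
   S1   S3  S3 
   S2   S4  S4 
 * S3   S0  S0 
   S4   S0  S0 
(> = start, * = accepting)

start=S0; accept=S3; S0-a->S1; S0-b->S2; S1-a->S3; S1-b->S3; S2-a->S4; S2-b->S4; S3-a->S0; S3-b->S0; S4-a->S0; S4-b->S0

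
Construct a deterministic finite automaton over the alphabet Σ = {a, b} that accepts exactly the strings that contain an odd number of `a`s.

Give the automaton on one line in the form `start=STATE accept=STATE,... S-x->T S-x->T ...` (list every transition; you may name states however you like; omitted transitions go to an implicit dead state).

Keep the running count of `a`s modulo 2: each `a` advances along the cycle s0 → s1 → s0 while other symbols loop. Accept at s1.
2 states suffice.
        a   b  
>  s0   s1  s0 
 * s1   s0  s1 
(> = start, * = accepting)

start=s0 accept=s1 s0-a->s1 s0-b->s0 s1-a->s0 s1-b->s1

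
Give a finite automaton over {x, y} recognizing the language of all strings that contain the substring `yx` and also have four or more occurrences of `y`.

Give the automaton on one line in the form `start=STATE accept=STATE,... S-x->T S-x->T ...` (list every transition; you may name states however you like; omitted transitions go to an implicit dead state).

start=A accept=I A-x->A A-y->B B-x->C B-y->D C-x->C C-y->E D-x->E D-y->F E-x->E E-y->G F-x->G F-y->H G-x->G G-y->I H-x->I H-y->H I-x->I I-y->I

Run two small machines in parallel and take their product. The first has 3 states tracking whether and how much of `yx` has been seen; the second has 6 states tracking the count of `y`s, saturating at 5. A product state is a pair (one from each), accepting exactly when both do. Minimizing collapses redundant product states.
9 states suffice.
       x  y 
>  A   A  B 
   B   C  D 
   C   C  E 
   D   E  F 
   E   E  G 
   F   G  H 
   G   G  I 
   H   I  H 
 * I   I  I 
(> = start, * = accepting)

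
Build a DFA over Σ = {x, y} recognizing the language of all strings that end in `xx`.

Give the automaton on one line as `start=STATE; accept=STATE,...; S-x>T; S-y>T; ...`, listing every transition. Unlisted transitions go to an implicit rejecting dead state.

start=S0; accept=S2; S0-x>S1; S0-y>S0; S1-x>S2; S1-y>S0; S2-x>S2; S2-y>S0

Let each state record the length of the longest suffix of the input read so far that is also a prefix of `xx`. S1 means the last symbol is `x`; S2 means the last 2 symbols are `xx`. Accept only at S2, where the string currently ends in `xx`.
        x   y  
>  S0   S1  S0 
   S1   S2  S0 
 * S2   S2  S0 
(> = start, * = accepting)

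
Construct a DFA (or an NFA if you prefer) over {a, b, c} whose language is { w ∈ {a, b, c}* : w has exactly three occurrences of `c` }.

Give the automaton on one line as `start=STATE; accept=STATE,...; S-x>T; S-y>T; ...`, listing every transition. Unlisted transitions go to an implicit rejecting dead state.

start=q0; accept=q3; q0-a>q0; q0-b>q0; q0-c>q1; q1-a>q1; q1-b>q1; q1-c>q2; q2-a>q2; q2-b>q2; q2-c>q3; q3-a>q3; q3-b>q3; q3-c>q4; q4-a>q4; q4-b>q4; q4-c>q4

Count `c`s, saturating at 4: states q0 through q3 mean 0 through 3 `c`s seen; q4 means more than 3. Each `c` increments (capped at q4); other symbols loop. Accept from {q3}.
5 states suffice.
        a   b   c  
>  q0   q0  q0  q1 
   q1   q1  q1  q2 
   q2   q2  q2  q3 
 * q3   q3  q3  q4 
   q4   q4  q4  q4 
(> = start, * = accepting)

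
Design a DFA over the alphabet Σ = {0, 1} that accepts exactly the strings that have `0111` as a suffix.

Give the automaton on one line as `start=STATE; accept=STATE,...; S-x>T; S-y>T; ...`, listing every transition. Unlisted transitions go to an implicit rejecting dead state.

Remember how much of `0111` the current input suffix matches. State q0 means no match yet; q1 means the last symbol is `0`; q2 means the last 2 symbols are `01`; q3 means the last 3 symbols are `011`; q4 means the last 4 symbols are `0111`. Only q4 accepts. On a mismatch, fall back to the longest proper suffix that is still a prefix of `0111`.
With 5 states:
        0   1  
>  q0   q1  q0 
   q1   q1  q2 
   q2   q1  q3 
   q3   q1  q4 
 * q4   q1  q0 
(> = start, * = accepting)

start=q0; accept=q4; q0-0>q1; q0-1>q0; q1-0>q1; q1-1>q2; q2-0>q1; q2-1>q3; q3-0>q1; q3-1>q4; q4-0>q1; q4-1>q0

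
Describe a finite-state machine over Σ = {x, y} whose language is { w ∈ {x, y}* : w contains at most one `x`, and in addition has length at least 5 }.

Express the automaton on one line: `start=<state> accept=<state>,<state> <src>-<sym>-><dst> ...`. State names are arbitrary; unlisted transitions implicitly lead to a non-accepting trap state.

start=S0 accept=S13,S14,S16,S17 S0-x->S1 S0-y->S2 S1-x->S3 S1-y->S4 S2-x->S4 S2-y->S5 S3-x->S6 S3-y->S6 S4-x->S6 S4-y->S7 S5-x->S7 S5-y->S8 S6-x->S9 S6-y->S9 S7-x->S9 S7-y->S10 S8-x->S10 S8-y->S11 S9-x->S12 S9-y->S12 S10-x->S12 S10-y->S13 S11-x->S13 S11-y->S14 S12-x->S15 S12-y->S15 S13-x->S15 S13-y->S16 S14-x->S16 S14-y->S17 S15-x->S15 S15-y->S15 S16-x->S15 S16-y->S16 S17-x->S16 S17-y->S17

Build one automaton per condition and run them in lockstep. One (3 states) tracks the count of `x`s, saturating at 2; the other (7 states) tracks the input length, saturating at 6. Each combined state is a pair, one component from each; accept when both components accept.
An 18-state machine:
          x    y  
>  S0     S1   S2 
   S1     S3   S4 
   S2     S4   S5 
   S3     S6   S6 
   S4     S6   S7 
   S5     S7   S8 
   S6     S9   S9 
   S7     S9  S10 
   S8    S10  S11 
   S9    S12  S12 
   S10   S12  S13 
   S11   S13  S14 
   S12   S15  S15 
 * S13   S15  S16 
 * S14   S16  S17 
   S15   S15  S15 
 * S16   S15  S16 
 * S17   S16  S17 
(> = start, * = accepting)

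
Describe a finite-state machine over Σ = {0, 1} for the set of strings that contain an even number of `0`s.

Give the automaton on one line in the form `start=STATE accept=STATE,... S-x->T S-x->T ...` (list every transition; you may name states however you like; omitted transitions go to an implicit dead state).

Keep the running count of `0`s modulo 2: each `0` advances along the cycle q0 → q1 → q0 while other symbols loop. Accept at q0.
2 states suffice.
        0   1  
>* q0   q1  q0 
   q1   q0  q1 
(> = start, * = accepting)

start=q0 accept=q0 q0-0->q1 q0-1->q0 q1-0->q0 q1-1->q1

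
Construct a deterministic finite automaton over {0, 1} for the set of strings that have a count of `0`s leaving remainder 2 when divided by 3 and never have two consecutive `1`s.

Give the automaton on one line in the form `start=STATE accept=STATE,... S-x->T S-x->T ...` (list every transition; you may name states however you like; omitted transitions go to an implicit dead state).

Run two small machines in parallel and take their product. The first has 3 states tracking the count of `0`s modulo 3; the second has 3 states tracking partial matches of the forbidden pattern `11`. A product state is a pair (one from each), accepting exactly when both do. After merging equivalent states the machine shrinks.
7 states suffice.
        0   1  
>  q0   q1  q2 
   q1   q3  q4 
   q2   q1  q5 
 * q3   q0  q6 
   q4   q3  q5 
   q5   q5  q5 
 * q6   q0  q5 
(> = start, * = accepting)

start=q0 accept=q3,q6 q0-0->q1 q0-1->q2 q1-0->q3 q1-1->q4 q2-0->q1 q2-1->q5 q3-0->q0 q3-1->q6 q4-0->q3 q4-1->q5 q5-0->q5 q5-1->q5 q6-0->q0 q6-1->q5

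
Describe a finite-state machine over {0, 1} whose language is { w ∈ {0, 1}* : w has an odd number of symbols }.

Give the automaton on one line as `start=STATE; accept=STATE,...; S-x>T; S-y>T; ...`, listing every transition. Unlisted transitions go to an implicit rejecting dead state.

start=q0; accept=q1; q0-0>q1; q0-1>q1; q1-0>q0; q1-1>q0

Only the length mod 2 matters, so use a 2-cycle: from any state, every input symbol moves to the next state, wrapping q1 back to q0. Mark q1 accepting.
With 2 states:
        0   1  
>  q0   q1  q1 
 * q1   q0  q0 
(> = start, * = accepting)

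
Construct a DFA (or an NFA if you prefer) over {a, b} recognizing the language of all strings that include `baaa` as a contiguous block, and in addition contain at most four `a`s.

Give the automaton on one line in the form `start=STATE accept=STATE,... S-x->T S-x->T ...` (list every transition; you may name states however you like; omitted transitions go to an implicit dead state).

Run two small machines in parallel and take their product. One (5 states) tracks whether and how much of `baaa` has been seen; the other (6 states) tracks the count of `a`s, saturating at 5. Each combined state is a pair, one component from each; accept when both components accept.
          a    b  
>  s0     s1   s2 
   s1     s3   s4 
   s2     s5   s2 
   s3     s6   s7 
   s4     s8   s4 
   s5     s9   s4 
   s6    s10  s11 
   s7    s12   s7 
   s8    s13   s7 
   s9    s14   s7 
   s10   s15  s16 
   s11   s17  s11 
   s12   s18  s11 
   s13   s19  s11 
 * s14   s19  s14 
   s15   s15  s20 
   s16   s21  s16 
   s17   s22  s16 
   s18   s23  s16 
 * s19   s23  s19 
   s20   s21  s20 
   s21   s22  s20 
   s22   s23  s20 
   s23   s23  s23 
(> = start, * = accepting)

start=s0 accept=s14,s19 s0-a->s1 s0-b->s2 s1-a->s3 s1-b->s4 s2-a->s5 s2-b->s2 s3-a->s6 s3-b->s7 s4-a->s8 s4-b->s4 s5-a->s9 s5-b->s4 s6-a->s10 s6-b->s11 s7-a->s12 s7-b->s7 s8-a->s13 s8-b->s7 s9-a->s14 s9-b->s7 s10-a->s15 s10-b->s16 s11-a->s17 s11-b->s11 s12-a->s18 s12-b->s11 s13-a->s19 s13-b->s11 s14-a->s19 s14-b->s14 s15-a->s15 s15-b->s20 s16-a->s21 s16-b->s16 s17-a->s22 s17-b->s16 s18-a->s23 s18-b->s16 s19-a->s23 s19-b->s19 s20-a->s21 s20-b->s20 s21-a->s22 s21-b->s20 s22-a->s23 s22-b->s20 s23-a->s23 s23-b->s23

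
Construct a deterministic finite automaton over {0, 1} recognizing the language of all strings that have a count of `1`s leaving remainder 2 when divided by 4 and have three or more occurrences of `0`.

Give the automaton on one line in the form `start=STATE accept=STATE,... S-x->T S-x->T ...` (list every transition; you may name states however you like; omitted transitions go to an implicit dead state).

Handle the two conditions separately and then intersect. The first has 4 states tracking the count of `1`s modulo 4; the second has 5 states tracking the count of `0`s, saturating at 4. A product state is a pair (one from each), accepting exactly when both do. Minimizing collapses redundant product states.
16 states suffice.
          0    1  
>  s0     s1   s2 
   s1     s3   s4 
   s2     s4   s5 
   s3     s6   s7 
   s4     s7   s8 
   s5     s8   s9 
   s6     s6  s10 
   s7    s10  s11 
   s8    s11  s12 
   s9    s12   s0 
   s10   s10  s13 
   s11   s13  s14 
   s12   s14   s1 
 * s13   s13  s15 
   s14   s15   s3 
   s15   s15   s6 
(> = start, * = accepting)

start=s0 accept=s13 s0-0->s1 s0-1->s2 s1-0->s3 s1-1->s4 s2-0->s4 s2-1->s5 s3-0->s6 s3-1->s7 s4-0->s7 s4-1->s8 s5-0->s8 s5-1->s9 s6-0->s6 s6-1->s10 s7-0->s10 s7-1->s11 s8-0->s11 s8-1->s12 s9-0->s12 s9-1->s0 s10-0->s10 s10-1->s13 s11-0->s13 s11-1->s14 s12-0->s14 s12-1->s1 s13-0->s13 s13-1->s15 s14-0->s15 s14-1->s3 s15-0->s15 s15-1->s6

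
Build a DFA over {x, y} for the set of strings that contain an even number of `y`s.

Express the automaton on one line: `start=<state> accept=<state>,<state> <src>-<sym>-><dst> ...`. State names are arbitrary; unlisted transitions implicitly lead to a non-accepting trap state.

start=q0 accept=q0 q0-x->q0 q0-y->q1 q1-x->q1 q1-y->q0

Keep the running count of `y`s modulo 2: each `y` advances along the cycle q0 → q1 → q0 while other symbols loop. Accept at q0.
2 states suffice.
        x   y  
>* q0   q0  q1 
   q1   q1  q0 
(> = start, * = accepting)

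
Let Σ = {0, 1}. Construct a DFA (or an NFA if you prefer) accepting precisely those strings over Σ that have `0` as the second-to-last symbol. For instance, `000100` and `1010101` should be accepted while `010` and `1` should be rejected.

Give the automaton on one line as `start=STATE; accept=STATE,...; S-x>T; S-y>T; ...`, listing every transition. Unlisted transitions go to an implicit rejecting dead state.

Because acceptance depends on a position counted from the end, the machine has to buffer the most recent 2 symbols. Make each state the string of the last up-to-2 symbols read; on input `x` shift the window left and append `x`. Accept when the buffered window has length 2 and begins with `0`.
7 states suffice.
        0   1  
>  s0   s1  s2 
   s1   s3  s4 
   s2   s5  s6 
 * s3   s3  s4 
 * s4   s5  s6 
   s5   s3  s4 
   s6   s5  s6 
(> = start, * = accepting)

start=s0; accept=s3,s4; s0-0>s1; s0-1>s2; s1-0>s3; s1-1>s4; s2-0>s5; s2-1>s6; s3-0>s3; s3-1>s4; s4-0>s5; s4-1>s6; s5-0>s3; s5-1>s4; s6-0>s5; s6-1>s6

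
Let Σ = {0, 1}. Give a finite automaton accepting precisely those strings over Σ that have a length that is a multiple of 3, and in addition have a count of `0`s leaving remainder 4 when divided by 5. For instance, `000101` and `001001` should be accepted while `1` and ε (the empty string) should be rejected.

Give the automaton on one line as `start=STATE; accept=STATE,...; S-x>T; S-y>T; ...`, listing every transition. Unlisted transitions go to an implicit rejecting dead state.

start=S0; accept=S14; S0-0>S1; S0-1>S2; S1-0>S3; S1-1>S4; S2-0>S4; S2-1>S5; S3-0>S6; S3-1>S7; S4-0>S7; S4-1>S8; S5-0>S8; S5-1>S0; S6-0>S9; S6-1>S10; S7-0>S10; S7-1>S11; S8-0>S11; S8-1>S1; S9-0>S5; S9-1>S12; S10-0>S12; S10-1>S13; S11-0>S13; S11-1>S3; S12-0>S0; S12-1>S14; S13-0>S14; S13-1>S6; S14-0>S2; S14-1>S9

Handle the two conditions separately and then intersect. One (3 states) tracks the input length modulo 3; the other (5 states) tracks the count of `0`s modulo 5. Each combined state is a pair, one component from each; accept when both components accept.
15 states suffice.
          0    1  
>  S0     S1   S2 
   S1     S3   S4 
   S2     S4   S5 
   S3     S6   S7 
   S4     S7   S8 
   S5     S8   S0 
   S6     S9  S10 
   S7    S10  S11 
   S8    S11   S1 
   S9     S5  S12 
   S10   S12  S13 
   S11   S13   S3 
   S12    S0  S14 
   S13   S14   S6 
 * S14    S2   S9 
(> = start, * = accepting)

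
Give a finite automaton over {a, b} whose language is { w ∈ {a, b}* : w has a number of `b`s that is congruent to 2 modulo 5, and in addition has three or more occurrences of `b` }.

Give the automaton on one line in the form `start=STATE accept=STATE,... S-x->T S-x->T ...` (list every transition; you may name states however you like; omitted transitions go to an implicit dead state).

start=S0 accept=S7 S0-a->S0 S0-b->S1 S1-a->S1 S1-b->S2 S2-a->S2 S2-b->S3 S3-a->S3 S3-b->S4 S4-a->S4 S4-b->S5 S5-a->S5 S5-b->S6 S6-a->S6 S6-b->S7 S7-a->S7 S7-b->S3

Build one automaton per condition and run them in lockstep. The first has 5 states tracking the count of `b`s modulo 5; the second has 5 states tracking the count of `b`s, saturating at 4. A product state is a pair (one from each), accepting exactly when both do. Minimizing collapses redundant product states.
8 states suffice.
        a   b  
>  S0   S0  S1 
   S1   S1  S2 
   S2   S2  S3 
   S3   S3  S4 
   S4   S4  S5 
   S5   S5  S6 
   S6   S6  S7 
 * S7   S7  S3 
(> = start, * = accepting)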